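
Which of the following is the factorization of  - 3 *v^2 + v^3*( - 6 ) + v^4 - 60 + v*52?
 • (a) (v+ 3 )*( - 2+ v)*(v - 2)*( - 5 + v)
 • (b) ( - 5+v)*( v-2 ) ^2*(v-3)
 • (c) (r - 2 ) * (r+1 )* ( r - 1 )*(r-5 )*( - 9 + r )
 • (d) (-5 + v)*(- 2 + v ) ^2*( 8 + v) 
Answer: a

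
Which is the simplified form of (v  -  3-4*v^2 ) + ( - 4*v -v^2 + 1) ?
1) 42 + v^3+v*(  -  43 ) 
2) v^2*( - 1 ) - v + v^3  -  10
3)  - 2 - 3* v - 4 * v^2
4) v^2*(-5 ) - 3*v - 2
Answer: 4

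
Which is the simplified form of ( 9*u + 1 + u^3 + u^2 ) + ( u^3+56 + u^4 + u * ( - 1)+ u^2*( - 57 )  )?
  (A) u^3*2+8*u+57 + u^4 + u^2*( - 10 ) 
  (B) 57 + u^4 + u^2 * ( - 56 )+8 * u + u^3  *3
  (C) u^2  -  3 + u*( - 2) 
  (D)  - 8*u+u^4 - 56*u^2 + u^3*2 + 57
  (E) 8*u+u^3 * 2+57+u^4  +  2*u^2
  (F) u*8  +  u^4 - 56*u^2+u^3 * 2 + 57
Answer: F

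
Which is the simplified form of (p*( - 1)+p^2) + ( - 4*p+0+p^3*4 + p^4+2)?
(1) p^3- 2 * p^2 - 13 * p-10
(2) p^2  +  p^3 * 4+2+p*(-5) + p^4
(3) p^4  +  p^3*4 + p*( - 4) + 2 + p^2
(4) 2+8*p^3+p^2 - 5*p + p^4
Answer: 2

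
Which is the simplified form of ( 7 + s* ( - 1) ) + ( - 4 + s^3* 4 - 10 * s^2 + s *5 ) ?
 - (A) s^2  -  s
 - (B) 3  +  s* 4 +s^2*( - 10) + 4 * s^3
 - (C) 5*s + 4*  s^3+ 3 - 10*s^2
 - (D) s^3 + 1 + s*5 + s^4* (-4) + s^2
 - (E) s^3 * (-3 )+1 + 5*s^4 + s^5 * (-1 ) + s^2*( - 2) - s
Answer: B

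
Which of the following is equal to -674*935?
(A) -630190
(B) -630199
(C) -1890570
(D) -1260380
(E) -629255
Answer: A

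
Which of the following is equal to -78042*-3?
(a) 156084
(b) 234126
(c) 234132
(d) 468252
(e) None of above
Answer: b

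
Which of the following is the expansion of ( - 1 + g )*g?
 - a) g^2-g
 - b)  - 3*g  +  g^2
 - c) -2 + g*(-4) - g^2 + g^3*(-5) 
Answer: a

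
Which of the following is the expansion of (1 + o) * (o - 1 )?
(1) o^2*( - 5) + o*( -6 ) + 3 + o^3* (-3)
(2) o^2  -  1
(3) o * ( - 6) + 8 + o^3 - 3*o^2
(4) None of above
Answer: 2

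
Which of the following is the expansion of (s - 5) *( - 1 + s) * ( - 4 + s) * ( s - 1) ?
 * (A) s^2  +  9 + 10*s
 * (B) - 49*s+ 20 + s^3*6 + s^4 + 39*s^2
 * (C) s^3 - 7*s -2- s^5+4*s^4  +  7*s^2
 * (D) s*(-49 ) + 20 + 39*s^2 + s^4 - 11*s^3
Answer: D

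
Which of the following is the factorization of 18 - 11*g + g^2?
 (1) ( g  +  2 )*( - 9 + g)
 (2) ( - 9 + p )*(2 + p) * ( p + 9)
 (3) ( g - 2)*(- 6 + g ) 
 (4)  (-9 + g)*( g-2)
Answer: 4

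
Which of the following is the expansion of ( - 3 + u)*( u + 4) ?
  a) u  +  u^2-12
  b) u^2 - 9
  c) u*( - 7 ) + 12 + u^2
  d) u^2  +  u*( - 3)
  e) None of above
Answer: a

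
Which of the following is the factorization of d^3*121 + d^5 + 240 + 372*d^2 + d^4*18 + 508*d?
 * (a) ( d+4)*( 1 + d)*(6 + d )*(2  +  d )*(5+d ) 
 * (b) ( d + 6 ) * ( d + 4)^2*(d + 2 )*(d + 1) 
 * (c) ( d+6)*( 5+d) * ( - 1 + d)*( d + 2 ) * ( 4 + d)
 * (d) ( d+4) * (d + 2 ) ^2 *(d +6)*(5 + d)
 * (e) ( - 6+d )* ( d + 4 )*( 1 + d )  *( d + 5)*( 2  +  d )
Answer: a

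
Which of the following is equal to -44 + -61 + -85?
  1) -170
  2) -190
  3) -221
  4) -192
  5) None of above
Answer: 2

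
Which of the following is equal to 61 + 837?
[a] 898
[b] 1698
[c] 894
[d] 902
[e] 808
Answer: a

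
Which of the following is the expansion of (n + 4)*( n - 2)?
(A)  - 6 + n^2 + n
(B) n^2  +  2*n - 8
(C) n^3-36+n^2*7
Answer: B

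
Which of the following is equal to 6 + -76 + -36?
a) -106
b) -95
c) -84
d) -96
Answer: a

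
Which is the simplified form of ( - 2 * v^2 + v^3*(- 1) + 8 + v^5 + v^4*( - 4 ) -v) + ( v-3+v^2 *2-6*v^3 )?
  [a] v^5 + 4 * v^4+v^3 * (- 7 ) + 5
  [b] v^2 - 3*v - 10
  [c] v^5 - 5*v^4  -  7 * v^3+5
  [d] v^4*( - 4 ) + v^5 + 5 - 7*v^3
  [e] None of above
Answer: d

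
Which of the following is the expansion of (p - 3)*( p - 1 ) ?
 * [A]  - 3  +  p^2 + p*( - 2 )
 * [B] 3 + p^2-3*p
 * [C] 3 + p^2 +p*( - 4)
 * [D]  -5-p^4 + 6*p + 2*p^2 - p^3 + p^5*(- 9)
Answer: C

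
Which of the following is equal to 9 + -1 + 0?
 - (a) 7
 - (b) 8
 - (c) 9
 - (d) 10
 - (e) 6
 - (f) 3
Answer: b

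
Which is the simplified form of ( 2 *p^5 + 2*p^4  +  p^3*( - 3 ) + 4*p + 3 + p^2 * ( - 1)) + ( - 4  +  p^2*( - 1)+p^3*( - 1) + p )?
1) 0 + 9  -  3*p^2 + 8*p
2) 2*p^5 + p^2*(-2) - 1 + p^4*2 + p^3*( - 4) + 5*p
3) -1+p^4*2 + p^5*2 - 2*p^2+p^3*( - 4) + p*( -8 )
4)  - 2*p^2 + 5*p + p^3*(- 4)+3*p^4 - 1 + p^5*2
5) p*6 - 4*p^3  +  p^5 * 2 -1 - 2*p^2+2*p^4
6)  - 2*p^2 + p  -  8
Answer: 2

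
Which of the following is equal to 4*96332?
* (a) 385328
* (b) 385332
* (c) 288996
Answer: a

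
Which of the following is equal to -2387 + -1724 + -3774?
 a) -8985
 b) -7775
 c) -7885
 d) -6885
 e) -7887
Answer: c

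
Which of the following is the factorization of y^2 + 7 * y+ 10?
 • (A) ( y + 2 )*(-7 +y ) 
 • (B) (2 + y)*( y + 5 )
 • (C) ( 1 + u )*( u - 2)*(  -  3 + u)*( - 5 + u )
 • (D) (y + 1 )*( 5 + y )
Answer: B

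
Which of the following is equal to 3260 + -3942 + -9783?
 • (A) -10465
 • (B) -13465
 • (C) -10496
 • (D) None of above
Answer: A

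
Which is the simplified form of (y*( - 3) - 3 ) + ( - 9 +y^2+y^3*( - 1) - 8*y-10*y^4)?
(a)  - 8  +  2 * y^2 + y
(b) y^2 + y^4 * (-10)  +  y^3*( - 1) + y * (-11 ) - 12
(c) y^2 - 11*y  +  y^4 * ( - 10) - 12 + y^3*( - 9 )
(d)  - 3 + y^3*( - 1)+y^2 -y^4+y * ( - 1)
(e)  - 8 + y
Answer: b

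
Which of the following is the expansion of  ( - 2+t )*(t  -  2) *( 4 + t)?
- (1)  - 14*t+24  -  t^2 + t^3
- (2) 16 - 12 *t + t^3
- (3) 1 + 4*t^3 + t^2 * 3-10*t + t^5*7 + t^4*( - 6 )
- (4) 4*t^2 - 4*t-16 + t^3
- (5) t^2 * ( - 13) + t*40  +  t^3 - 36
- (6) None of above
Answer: 2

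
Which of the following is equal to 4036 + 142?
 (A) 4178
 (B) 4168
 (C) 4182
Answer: A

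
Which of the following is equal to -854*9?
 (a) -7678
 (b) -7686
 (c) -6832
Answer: b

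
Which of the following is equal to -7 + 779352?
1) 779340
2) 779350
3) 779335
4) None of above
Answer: 4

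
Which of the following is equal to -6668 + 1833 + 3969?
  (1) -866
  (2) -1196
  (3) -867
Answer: 1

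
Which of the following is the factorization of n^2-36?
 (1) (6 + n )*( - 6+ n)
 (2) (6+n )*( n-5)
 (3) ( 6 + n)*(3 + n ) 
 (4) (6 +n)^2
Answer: 1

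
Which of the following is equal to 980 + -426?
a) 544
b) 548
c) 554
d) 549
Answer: c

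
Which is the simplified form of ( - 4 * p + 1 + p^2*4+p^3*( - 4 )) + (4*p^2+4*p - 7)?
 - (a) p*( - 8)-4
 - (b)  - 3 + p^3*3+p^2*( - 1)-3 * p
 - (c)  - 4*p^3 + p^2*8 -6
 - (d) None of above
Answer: c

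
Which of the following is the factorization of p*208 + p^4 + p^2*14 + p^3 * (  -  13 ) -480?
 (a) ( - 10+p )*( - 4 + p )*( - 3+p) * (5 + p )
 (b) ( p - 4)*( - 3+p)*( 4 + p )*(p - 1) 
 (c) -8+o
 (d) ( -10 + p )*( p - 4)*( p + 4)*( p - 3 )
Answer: d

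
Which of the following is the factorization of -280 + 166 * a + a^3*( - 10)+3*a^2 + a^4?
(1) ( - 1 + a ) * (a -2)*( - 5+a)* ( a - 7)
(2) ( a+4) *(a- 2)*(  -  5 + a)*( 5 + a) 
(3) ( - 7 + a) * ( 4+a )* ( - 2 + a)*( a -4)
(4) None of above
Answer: 4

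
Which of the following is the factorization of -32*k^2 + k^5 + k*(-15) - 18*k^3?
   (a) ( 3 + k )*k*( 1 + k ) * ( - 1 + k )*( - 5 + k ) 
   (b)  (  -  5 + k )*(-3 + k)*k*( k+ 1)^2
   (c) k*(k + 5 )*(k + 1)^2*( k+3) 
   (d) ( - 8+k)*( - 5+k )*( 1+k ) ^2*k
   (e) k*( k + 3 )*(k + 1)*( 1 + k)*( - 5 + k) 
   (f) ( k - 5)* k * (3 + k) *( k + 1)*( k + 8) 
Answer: e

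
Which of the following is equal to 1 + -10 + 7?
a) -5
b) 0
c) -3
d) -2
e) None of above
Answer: d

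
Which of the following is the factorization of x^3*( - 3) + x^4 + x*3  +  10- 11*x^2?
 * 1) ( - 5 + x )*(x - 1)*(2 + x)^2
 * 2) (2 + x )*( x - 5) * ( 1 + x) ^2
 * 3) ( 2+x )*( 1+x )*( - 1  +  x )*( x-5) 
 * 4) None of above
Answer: 3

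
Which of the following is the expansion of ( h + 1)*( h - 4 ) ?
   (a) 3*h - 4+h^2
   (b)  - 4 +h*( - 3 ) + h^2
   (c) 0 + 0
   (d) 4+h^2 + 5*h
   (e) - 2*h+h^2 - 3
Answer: b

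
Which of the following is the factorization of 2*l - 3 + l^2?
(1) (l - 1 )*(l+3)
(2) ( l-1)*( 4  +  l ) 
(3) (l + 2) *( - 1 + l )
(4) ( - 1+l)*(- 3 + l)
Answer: 1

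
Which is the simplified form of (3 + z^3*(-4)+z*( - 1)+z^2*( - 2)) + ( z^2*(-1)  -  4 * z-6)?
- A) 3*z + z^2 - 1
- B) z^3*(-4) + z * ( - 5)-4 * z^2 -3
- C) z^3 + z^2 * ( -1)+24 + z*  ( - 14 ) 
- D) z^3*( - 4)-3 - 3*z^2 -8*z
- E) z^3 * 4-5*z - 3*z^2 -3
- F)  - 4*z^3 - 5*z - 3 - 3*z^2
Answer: F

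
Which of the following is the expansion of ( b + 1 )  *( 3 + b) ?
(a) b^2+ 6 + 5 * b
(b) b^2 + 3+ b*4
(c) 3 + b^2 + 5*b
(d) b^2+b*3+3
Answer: b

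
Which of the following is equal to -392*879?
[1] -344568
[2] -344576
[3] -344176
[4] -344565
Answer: 1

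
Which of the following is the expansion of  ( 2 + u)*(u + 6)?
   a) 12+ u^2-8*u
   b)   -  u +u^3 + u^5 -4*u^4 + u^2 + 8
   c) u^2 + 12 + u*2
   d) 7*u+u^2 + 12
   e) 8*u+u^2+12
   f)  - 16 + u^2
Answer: e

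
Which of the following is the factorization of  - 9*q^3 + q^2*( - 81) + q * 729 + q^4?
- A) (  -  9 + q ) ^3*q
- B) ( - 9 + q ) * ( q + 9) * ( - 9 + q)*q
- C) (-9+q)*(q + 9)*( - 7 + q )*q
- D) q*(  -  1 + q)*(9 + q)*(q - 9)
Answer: B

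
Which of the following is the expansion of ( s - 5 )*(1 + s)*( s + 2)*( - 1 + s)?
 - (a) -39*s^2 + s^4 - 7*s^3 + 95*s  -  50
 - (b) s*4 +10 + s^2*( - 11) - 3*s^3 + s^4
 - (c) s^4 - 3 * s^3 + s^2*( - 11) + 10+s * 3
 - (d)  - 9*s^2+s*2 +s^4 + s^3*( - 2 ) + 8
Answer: c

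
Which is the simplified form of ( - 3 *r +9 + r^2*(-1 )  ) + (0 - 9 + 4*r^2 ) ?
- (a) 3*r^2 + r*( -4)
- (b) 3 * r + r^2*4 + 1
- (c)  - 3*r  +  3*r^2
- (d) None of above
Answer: c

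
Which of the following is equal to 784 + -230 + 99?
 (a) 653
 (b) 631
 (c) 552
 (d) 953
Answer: a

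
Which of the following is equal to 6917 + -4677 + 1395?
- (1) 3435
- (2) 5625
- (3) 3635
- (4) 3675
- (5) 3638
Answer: 3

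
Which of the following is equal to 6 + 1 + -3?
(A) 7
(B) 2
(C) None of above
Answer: C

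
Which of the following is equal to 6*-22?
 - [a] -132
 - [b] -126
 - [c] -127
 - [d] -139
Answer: a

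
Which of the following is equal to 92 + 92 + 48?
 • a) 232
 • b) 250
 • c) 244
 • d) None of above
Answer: a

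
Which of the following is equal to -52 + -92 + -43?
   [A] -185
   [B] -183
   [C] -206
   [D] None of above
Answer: D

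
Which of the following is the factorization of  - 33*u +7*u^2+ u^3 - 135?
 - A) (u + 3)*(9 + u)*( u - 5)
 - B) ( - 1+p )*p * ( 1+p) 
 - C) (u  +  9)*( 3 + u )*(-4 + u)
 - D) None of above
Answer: A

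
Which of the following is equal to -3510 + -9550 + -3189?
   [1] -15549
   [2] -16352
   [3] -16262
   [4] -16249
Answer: 4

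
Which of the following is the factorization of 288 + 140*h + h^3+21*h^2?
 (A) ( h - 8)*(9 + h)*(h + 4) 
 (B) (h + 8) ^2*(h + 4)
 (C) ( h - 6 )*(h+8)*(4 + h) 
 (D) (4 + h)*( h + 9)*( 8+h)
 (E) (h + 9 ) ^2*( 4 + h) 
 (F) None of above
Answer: D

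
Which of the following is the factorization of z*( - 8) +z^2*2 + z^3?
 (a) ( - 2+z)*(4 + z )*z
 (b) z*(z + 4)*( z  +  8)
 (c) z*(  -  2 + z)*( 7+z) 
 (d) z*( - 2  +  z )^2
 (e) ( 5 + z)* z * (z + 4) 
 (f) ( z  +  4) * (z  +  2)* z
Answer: a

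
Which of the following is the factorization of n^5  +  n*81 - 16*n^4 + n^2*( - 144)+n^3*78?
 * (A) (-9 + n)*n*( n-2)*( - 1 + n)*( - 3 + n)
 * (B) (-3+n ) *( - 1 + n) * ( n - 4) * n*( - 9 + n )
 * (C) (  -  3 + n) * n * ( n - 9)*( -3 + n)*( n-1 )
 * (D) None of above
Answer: C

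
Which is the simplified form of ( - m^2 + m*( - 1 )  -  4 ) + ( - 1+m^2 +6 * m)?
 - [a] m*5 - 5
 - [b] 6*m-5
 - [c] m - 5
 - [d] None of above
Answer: a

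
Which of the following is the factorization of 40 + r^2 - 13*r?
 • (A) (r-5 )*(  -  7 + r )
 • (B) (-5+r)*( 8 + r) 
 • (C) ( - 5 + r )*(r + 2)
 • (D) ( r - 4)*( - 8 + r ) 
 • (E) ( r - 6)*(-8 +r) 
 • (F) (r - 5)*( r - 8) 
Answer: F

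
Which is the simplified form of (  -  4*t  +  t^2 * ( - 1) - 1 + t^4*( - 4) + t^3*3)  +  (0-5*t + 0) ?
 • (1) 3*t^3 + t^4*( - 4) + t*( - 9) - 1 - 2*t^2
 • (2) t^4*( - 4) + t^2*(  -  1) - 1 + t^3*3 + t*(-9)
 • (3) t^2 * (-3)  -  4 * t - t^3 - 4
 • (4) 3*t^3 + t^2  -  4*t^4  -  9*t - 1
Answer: 2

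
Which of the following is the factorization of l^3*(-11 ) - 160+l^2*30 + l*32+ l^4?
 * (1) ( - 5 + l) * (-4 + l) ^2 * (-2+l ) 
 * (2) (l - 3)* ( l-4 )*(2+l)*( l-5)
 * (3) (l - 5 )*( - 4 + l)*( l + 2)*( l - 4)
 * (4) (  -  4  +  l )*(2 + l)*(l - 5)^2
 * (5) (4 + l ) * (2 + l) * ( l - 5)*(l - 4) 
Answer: 3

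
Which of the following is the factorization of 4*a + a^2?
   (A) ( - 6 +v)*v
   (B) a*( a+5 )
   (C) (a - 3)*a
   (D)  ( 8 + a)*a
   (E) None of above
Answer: E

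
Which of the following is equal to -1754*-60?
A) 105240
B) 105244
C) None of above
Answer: A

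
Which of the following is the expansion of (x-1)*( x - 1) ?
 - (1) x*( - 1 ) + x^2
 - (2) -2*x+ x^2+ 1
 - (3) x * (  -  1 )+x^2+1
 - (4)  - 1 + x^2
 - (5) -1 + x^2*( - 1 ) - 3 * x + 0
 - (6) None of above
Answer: 2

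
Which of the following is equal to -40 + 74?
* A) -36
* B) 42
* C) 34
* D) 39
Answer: C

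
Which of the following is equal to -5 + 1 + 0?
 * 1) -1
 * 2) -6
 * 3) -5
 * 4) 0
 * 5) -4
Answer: 5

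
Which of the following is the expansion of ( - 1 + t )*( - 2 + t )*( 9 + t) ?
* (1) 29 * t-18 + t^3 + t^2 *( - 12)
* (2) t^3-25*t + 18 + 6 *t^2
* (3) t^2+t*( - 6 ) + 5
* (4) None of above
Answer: 2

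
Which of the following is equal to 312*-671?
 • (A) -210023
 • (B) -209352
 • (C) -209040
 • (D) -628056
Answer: B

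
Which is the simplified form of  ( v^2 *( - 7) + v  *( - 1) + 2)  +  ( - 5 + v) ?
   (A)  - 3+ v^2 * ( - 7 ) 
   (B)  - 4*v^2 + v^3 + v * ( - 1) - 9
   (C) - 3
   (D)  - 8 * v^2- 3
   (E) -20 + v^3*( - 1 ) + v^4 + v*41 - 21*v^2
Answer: A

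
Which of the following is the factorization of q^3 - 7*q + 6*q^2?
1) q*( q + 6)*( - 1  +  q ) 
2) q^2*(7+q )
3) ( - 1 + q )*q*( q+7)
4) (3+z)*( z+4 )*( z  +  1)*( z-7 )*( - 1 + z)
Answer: 3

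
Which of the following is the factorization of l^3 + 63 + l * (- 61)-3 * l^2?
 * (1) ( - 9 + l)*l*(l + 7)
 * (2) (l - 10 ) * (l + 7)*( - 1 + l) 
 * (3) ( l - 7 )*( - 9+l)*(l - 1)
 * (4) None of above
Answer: 4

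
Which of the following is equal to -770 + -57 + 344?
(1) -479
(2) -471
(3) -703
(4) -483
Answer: 4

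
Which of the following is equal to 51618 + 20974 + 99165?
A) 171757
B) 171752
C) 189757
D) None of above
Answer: A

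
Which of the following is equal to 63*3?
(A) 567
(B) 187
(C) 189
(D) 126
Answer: C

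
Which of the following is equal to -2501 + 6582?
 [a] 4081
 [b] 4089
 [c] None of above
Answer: a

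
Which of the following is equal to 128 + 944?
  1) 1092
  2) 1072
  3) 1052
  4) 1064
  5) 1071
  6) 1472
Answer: 2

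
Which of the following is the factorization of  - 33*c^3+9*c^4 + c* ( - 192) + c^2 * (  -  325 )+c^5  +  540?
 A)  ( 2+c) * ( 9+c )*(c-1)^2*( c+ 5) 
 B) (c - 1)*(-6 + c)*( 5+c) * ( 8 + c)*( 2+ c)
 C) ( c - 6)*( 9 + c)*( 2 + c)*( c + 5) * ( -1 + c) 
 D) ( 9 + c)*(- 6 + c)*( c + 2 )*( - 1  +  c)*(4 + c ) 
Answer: C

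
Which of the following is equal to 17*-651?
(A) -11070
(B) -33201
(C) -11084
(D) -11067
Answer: D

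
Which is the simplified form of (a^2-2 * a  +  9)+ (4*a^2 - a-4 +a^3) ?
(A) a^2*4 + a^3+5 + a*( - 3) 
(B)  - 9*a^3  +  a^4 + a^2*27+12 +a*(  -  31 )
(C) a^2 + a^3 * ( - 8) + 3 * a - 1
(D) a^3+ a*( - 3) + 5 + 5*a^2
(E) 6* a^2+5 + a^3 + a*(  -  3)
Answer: D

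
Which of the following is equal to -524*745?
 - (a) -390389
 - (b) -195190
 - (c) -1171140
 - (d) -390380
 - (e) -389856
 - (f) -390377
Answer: d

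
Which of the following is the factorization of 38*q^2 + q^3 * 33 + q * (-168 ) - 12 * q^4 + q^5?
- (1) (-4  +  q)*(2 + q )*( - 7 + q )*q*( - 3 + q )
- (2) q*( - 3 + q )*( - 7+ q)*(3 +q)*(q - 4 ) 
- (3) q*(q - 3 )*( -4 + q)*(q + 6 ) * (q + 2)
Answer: 1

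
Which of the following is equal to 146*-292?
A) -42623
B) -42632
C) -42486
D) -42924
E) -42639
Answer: B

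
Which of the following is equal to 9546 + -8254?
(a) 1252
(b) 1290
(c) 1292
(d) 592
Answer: c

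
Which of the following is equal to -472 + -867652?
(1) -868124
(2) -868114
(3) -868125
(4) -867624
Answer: 1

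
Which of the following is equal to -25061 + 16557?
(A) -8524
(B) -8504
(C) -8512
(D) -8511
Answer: B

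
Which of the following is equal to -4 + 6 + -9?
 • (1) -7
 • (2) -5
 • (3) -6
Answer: 1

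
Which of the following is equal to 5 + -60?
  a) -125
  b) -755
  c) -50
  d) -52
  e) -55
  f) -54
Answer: e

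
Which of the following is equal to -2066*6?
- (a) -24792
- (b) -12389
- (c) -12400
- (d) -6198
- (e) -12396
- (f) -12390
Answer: e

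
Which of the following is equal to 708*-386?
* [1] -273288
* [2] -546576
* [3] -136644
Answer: 1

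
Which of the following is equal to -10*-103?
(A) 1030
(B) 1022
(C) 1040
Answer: A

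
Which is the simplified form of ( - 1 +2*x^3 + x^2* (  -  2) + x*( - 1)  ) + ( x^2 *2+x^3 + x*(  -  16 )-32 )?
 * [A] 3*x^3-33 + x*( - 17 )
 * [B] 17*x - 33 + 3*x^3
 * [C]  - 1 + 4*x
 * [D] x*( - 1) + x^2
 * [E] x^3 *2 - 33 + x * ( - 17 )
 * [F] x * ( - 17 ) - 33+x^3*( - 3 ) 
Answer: A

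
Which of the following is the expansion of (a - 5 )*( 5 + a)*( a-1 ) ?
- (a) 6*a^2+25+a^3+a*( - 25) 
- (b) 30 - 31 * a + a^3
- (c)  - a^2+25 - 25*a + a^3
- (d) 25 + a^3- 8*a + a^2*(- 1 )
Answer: c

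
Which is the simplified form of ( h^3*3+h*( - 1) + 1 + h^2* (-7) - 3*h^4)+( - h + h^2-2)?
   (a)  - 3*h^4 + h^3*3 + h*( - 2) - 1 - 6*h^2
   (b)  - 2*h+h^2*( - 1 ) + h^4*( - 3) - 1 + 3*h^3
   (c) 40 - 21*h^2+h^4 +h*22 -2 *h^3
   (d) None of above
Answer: a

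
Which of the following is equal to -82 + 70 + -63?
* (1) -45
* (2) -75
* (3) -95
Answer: 2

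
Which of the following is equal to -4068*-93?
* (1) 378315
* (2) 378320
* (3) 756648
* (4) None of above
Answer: 4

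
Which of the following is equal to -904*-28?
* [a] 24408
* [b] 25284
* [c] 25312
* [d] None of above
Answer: c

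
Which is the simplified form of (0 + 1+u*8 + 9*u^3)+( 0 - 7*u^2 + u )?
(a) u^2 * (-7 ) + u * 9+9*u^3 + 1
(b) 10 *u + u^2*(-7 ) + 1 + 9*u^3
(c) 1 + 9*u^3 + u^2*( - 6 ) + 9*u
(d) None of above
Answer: a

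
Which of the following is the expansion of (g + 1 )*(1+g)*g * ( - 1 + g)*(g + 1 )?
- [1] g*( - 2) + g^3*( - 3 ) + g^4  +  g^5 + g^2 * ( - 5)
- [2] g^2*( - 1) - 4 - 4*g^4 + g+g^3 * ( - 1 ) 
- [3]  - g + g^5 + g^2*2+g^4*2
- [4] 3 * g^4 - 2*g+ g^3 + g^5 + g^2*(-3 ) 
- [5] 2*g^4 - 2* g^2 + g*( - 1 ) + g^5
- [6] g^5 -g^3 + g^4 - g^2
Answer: 5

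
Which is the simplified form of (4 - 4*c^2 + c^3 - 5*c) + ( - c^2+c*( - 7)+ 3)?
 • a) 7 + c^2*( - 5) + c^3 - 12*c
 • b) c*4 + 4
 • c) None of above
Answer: a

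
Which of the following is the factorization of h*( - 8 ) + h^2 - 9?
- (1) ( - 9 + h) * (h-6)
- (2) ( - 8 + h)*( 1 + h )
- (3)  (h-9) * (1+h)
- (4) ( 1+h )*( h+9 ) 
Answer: 3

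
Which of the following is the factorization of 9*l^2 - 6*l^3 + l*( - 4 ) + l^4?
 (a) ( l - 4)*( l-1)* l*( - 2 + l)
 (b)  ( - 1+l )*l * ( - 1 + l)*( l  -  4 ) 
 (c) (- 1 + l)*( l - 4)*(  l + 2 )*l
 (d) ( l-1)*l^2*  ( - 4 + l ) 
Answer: b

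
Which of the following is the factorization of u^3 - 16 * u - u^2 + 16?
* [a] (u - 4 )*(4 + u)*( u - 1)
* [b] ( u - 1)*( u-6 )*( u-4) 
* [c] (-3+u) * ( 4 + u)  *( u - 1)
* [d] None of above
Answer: a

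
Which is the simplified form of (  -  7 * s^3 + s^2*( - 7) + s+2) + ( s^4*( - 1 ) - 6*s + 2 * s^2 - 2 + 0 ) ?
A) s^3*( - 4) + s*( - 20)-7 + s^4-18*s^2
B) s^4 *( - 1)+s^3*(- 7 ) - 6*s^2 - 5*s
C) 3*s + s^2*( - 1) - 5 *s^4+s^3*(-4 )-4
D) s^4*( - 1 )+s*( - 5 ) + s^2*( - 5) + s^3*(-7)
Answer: D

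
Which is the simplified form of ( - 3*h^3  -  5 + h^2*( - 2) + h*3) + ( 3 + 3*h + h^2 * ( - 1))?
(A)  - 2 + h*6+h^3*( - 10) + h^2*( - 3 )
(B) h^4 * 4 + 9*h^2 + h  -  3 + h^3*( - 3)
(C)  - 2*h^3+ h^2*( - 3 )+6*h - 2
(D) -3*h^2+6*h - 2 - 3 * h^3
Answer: D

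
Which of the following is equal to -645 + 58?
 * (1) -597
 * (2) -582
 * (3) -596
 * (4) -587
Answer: 4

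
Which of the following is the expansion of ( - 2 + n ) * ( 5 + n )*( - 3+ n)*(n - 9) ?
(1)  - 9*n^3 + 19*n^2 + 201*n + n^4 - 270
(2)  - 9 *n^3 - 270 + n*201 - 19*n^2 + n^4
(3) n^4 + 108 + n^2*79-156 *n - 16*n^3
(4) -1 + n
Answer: 2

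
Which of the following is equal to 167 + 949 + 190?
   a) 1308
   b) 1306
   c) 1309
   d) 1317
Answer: b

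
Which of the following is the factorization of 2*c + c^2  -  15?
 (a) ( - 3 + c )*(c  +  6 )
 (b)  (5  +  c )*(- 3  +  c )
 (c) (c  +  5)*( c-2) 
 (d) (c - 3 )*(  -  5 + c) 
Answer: b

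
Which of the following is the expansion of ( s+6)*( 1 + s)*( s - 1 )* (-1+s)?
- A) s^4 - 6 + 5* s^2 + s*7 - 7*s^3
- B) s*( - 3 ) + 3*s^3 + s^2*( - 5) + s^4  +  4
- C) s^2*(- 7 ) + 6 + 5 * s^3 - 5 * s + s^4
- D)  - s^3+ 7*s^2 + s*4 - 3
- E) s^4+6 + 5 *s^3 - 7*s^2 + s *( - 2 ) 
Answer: C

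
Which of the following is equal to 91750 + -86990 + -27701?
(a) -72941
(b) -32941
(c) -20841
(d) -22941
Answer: d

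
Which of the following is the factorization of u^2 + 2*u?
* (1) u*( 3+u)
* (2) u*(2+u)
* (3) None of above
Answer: 2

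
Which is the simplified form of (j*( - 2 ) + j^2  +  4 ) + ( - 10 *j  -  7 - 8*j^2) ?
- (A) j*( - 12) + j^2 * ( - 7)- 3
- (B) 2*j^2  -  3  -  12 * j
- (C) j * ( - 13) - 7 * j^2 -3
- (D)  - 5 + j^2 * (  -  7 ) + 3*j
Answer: A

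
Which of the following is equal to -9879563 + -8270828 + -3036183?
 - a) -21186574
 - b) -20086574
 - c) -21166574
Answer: a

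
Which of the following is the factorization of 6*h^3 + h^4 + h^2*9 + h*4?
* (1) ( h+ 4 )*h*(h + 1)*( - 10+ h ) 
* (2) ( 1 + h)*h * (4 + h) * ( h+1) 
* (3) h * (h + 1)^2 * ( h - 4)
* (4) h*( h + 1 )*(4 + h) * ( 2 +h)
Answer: 2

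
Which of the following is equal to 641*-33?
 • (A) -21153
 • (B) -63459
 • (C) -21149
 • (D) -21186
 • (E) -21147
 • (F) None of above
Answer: A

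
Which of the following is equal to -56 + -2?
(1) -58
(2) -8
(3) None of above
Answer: 1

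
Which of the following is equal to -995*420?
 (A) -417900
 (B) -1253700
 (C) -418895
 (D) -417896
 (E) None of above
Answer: A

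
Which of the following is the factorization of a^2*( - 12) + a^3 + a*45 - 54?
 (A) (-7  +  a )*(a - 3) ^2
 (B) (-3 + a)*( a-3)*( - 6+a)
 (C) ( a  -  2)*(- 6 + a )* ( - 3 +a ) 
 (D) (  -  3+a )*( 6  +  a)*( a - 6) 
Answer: B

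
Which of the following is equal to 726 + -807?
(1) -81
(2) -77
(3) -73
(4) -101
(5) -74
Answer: 1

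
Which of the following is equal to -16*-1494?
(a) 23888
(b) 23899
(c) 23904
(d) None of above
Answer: c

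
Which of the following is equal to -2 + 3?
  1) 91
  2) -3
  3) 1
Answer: 3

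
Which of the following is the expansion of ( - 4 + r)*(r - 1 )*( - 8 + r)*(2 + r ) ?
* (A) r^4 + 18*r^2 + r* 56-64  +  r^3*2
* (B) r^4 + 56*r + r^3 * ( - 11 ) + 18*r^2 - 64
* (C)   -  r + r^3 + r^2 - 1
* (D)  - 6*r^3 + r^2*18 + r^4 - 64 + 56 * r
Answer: B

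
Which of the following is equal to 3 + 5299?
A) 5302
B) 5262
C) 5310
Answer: A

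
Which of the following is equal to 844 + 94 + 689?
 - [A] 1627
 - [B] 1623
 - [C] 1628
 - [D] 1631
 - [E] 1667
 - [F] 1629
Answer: A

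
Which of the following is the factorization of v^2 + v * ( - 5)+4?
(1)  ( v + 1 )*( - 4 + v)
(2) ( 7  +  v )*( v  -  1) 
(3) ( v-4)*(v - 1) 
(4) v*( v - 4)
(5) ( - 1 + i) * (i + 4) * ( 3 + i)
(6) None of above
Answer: 3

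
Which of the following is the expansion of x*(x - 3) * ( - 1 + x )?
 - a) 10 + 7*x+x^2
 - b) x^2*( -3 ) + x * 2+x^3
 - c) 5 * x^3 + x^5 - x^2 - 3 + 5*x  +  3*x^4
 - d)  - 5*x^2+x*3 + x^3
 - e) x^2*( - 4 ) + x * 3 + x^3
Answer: e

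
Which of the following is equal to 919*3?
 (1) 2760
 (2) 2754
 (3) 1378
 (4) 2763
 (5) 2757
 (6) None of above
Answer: 5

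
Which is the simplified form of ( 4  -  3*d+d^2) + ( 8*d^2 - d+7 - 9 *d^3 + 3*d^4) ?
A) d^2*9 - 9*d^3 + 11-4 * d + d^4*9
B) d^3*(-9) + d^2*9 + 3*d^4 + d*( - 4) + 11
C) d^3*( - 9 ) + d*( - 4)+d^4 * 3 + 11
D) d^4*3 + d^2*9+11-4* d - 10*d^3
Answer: B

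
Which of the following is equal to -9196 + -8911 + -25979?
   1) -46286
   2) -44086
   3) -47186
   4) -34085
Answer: 2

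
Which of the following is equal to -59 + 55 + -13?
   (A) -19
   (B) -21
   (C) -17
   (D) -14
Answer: C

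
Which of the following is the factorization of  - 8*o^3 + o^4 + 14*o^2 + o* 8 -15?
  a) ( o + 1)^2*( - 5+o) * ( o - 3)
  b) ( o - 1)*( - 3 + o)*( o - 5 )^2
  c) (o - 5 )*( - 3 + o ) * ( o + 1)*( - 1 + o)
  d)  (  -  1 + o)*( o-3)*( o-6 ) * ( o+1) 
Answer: c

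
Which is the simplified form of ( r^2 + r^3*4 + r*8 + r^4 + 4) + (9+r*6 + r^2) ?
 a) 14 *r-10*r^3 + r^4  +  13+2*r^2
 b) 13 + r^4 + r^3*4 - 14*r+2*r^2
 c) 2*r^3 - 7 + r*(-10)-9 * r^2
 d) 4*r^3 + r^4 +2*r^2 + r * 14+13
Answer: d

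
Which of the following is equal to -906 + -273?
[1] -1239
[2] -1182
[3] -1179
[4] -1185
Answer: 3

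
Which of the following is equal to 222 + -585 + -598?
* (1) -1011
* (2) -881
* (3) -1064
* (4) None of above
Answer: 4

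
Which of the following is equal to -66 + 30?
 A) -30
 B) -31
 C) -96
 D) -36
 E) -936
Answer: D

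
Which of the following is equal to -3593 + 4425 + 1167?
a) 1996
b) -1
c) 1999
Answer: c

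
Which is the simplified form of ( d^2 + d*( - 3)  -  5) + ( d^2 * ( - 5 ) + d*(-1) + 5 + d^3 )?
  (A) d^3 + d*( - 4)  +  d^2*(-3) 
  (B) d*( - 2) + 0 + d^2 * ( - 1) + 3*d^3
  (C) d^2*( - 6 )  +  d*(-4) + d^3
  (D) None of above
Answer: D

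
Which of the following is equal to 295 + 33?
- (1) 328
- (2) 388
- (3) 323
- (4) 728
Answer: 1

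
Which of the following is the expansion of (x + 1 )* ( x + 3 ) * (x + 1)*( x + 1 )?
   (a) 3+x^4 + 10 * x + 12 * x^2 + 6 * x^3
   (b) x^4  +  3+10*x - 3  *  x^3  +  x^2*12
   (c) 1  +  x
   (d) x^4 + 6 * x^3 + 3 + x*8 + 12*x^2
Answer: a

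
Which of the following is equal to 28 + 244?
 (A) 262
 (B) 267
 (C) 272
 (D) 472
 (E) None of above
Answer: C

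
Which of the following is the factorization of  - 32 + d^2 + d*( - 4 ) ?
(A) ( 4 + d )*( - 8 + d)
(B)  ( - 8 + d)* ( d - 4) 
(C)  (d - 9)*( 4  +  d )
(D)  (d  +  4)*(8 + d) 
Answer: A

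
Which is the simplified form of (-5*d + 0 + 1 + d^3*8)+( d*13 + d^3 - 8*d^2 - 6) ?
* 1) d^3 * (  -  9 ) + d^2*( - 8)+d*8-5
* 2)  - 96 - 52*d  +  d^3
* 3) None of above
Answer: 3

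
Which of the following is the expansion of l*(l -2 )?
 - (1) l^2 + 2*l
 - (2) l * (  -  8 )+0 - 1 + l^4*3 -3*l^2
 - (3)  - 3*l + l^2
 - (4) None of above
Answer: 4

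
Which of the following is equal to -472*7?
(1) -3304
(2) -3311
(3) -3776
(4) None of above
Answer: 1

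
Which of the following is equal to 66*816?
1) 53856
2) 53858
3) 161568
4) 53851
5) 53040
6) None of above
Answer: 1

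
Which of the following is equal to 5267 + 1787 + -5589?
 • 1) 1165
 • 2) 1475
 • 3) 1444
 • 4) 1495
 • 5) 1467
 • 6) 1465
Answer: 6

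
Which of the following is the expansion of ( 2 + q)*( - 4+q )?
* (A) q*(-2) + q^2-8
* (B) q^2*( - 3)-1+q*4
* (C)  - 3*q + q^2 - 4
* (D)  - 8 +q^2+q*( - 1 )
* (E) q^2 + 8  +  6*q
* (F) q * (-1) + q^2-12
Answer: A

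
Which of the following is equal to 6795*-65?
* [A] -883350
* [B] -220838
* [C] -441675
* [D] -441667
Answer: C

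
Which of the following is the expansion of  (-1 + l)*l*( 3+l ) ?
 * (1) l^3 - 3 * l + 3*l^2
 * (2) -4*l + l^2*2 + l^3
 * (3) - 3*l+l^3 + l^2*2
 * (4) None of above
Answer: 3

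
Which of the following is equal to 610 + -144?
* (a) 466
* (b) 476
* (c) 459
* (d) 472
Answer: a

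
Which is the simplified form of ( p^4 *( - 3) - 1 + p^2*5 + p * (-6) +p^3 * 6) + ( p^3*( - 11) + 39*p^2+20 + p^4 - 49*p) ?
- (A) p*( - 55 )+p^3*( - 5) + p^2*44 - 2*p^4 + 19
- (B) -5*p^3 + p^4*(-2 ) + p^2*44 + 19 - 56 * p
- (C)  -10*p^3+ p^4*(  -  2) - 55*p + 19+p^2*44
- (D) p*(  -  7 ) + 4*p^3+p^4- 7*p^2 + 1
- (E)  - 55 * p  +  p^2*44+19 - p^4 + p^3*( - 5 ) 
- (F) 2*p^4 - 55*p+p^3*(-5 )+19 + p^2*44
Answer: A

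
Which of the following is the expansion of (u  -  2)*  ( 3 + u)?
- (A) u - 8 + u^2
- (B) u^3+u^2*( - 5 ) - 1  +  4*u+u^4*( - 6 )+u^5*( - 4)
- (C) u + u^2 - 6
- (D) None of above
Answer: C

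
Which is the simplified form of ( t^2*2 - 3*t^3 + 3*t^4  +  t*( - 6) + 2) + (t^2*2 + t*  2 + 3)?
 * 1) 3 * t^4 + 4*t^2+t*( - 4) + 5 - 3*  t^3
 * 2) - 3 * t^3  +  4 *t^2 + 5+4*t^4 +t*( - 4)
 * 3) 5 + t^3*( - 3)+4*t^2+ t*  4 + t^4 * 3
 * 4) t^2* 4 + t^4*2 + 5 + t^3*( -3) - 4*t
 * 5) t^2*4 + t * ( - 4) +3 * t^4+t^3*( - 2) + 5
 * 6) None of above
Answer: 1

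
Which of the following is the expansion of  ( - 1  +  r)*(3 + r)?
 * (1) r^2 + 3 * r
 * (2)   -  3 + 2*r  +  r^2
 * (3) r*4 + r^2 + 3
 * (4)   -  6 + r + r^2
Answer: 2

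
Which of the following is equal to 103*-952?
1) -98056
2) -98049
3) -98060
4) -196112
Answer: 1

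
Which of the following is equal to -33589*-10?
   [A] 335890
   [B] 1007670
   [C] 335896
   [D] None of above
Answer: A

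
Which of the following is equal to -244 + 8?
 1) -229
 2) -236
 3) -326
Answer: 2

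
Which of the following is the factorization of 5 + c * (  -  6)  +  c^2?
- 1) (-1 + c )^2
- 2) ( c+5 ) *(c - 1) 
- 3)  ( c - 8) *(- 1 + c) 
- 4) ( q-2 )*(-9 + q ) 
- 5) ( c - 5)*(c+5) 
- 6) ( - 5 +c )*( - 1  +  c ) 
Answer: 6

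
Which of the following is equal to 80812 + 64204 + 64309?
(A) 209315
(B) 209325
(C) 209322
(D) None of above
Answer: B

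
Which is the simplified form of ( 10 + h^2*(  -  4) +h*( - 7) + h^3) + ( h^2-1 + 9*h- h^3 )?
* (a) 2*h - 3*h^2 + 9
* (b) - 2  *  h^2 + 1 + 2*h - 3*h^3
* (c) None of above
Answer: a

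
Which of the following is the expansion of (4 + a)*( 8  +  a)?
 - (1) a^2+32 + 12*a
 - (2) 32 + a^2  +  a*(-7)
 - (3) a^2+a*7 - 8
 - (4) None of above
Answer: 1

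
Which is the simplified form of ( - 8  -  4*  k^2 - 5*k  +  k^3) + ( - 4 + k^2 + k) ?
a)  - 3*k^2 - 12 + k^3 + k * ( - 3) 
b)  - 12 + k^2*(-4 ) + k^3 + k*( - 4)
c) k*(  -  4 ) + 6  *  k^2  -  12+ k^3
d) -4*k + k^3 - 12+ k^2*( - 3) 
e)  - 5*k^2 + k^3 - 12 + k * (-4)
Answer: d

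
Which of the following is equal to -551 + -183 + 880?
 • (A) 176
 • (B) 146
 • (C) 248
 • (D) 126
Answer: B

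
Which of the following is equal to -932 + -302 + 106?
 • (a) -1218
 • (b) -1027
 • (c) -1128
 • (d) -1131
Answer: c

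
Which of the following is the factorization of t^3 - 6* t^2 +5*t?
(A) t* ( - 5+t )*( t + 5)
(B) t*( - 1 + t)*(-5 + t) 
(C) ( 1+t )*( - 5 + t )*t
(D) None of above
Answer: B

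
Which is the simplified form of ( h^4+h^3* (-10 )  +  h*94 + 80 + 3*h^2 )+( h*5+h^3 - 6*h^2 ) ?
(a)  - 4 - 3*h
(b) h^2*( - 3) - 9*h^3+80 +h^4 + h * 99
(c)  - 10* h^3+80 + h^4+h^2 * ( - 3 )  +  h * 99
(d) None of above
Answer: b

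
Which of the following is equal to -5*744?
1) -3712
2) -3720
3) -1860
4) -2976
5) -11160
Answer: 2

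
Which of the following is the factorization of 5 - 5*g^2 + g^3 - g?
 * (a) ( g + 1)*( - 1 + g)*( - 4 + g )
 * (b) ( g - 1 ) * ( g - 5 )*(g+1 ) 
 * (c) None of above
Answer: b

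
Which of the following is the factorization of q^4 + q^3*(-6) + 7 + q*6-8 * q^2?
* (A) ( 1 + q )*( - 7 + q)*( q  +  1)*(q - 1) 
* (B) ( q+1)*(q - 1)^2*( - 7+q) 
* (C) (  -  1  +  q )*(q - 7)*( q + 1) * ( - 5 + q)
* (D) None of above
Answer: A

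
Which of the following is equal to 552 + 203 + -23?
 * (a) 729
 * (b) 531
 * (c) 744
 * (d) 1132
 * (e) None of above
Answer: e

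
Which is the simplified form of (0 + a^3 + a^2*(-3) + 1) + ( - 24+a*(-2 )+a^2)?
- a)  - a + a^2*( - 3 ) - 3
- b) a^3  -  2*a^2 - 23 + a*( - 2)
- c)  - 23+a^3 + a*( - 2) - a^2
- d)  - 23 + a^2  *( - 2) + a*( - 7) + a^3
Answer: b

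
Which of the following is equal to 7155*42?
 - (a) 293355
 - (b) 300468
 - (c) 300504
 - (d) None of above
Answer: d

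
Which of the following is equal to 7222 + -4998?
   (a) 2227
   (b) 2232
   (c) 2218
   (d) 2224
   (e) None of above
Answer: d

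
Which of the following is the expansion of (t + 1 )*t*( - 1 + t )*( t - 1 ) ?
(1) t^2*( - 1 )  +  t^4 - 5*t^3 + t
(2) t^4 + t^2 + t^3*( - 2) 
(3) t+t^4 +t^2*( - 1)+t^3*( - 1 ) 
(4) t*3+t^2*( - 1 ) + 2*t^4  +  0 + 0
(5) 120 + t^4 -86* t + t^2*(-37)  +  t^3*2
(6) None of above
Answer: 3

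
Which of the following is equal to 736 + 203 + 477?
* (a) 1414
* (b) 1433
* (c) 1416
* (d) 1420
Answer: c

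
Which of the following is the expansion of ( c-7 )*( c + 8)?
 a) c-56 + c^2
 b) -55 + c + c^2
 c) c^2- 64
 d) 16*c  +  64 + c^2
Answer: a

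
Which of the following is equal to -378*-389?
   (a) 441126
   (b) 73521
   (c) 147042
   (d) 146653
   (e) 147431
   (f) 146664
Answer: c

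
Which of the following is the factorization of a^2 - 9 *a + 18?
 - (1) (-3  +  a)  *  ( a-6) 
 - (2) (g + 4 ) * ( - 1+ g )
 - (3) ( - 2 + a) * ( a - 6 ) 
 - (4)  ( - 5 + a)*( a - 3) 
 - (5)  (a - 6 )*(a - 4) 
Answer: 1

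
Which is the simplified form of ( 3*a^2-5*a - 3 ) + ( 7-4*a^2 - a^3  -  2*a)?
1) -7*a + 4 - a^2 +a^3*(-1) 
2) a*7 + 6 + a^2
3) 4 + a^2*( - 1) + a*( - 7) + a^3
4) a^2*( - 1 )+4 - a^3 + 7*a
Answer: 1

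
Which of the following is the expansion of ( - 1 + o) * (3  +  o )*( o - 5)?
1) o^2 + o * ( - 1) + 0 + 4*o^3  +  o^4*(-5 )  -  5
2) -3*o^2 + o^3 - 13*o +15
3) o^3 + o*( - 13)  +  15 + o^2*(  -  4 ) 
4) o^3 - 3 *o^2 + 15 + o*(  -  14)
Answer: 2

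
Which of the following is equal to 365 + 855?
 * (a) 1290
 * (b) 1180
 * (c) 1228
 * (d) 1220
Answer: d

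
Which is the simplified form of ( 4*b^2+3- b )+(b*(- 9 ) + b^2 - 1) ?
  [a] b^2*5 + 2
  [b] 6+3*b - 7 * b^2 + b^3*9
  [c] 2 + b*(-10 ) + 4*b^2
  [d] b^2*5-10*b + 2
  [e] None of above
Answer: d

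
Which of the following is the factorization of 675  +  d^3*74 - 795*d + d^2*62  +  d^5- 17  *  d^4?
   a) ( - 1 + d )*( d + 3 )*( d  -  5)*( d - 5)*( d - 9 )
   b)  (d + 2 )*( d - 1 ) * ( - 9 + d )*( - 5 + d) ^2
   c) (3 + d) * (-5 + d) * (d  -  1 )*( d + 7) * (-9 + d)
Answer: a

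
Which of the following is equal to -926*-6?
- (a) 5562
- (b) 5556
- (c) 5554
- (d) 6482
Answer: b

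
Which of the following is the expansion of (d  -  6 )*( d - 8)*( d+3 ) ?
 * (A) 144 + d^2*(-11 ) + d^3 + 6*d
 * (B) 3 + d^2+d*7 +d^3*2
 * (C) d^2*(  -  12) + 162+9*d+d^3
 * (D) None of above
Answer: A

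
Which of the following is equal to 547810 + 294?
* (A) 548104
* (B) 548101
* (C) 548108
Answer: A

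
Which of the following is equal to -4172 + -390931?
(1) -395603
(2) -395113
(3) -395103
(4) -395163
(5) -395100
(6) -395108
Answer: 3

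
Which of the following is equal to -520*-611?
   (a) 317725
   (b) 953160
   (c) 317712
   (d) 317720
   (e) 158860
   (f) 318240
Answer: d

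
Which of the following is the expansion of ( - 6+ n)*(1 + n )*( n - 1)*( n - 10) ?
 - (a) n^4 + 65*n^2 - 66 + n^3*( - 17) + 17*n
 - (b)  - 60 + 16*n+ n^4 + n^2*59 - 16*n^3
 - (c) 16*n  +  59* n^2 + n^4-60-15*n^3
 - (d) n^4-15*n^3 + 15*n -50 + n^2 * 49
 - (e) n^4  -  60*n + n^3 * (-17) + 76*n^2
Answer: b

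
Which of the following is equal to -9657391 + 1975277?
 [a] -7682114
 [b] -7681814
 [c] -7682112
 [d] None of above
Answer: a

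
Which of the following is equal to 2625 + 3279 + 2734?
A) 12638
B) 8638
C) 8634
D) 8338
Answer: B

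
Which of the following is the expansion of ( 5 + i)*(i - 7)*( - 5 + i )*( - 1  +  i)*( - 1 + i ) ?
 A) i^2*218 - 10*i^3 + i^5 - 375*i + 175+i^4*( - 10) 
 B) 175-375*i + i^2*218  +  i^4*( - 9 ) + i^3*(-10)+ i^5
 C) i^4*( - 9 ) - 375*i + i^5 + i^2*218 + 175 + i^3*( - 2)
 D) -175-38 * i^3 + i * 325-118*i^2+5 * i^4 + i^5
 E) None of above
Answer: B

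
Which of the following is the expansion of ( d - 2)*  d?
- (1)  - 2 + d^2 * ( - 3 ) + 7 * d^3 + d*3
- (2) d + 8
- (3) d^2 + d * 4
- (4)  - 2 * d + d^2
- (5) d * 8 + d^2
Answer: 4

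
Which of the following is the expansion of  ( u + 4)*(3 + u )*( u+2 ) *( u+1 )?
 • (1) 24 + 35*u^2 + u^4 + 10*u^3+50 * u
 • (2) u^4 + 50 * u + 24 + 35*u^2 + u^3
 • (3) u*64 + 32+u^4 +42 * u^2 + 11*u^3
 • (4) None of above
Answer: 1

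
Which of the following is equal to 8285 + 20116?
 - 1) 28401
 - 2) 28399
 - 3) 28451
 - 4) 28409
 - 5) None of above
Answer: 1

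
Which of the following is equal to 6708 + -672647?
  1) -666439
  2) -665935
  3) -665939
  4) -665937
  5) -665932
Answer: 3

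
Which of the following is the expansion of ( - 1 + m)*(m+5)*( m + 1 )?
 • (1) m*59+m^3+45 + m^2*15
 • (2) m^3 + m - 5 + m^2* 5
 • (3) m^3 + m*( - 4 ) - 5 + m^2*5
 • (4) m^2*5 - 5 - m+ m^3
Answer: 4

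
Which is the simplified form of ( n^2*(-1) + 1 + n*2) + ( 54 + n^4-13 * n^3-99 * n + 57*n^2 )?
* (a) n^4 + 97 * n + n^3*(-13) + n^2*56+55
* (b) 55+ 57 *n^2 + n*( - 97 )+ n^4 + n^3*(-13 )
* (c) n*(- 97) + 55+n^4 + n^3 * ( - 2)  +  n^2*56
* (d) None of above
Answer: d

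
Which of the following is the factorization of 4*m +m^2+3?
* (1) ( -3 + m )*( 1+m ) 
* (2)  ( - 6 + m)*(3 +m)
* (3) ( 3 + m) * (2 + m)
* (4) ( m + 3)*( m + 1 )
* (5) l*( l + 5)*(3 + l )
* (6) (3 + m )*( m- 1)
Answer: 4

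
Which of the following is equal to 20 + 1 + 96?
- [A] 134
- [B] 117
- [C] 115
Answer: B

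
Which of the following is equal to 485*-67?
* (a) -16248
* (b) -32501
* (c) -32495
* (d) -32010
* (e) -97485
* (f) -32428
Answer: c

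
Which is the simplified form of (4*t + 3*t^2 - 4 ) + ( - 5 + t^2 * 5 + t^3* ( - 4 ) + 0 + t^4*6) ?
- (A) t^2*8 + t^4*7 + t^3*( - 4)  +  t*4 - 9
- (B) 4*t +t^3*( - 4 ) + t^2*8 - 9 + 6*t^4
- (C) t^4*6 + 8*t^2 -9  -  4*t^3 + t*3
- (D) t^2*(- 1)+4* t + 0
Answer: B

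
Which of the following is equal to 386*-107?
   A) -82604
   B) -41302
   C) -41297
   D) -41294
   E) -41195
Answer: B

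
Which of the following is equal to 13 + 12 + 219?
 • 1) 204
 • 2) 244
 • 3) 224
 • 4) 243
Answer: 2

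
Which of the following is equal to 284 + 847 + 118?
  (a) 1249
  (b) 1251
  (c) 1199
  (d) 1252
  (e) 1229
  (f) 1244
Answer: a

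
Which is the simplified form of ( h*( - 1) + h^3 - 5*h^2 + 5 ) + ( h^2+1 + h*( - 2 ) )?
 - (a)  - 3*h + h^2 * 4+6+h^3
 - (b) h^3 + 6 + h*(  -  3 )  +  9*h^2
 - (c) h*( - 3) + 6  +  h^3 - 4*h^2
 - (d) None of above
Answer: c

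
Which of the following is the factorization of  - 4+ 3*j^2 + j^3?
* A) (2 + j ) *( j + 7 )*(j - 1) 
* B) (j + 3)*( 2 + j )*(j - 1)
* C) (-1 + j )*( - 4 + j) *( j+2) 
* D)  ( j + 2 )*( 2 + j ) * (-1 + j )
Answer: D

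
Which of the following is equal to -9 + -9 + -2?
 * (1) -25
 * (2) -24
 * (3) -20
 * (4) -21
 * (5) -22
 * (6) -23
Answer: 3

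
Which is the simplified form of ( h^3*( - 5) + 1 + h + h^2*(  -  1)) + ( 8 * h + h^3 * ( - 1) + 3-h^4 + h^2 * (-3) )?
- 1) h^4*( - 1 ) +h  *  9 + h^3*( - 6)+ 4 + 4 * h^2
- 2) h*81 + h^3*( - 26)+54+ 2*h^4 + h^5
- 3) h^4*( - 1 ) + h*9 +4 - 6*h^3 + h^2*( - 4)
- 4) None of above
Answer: 3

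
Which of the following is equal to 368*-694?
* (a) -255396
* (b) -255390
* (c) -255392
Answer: c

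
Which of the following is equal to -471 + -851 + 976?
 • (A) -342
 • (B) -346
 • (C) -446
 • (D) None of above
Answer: B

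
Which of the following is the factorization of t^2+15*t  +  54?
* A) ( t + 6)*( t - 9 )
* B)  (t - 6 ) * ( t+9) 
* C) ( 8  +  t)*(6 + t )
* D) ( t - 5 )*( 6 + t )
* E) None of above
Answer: E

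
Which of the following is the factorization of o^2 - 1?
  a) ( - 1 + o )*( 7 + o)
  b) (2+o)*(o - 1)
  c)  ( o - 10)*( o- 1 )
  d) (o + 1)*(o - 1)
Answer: d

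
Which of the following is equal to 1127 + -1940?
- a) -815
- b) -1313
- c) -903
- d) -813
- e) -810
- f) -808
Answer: d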